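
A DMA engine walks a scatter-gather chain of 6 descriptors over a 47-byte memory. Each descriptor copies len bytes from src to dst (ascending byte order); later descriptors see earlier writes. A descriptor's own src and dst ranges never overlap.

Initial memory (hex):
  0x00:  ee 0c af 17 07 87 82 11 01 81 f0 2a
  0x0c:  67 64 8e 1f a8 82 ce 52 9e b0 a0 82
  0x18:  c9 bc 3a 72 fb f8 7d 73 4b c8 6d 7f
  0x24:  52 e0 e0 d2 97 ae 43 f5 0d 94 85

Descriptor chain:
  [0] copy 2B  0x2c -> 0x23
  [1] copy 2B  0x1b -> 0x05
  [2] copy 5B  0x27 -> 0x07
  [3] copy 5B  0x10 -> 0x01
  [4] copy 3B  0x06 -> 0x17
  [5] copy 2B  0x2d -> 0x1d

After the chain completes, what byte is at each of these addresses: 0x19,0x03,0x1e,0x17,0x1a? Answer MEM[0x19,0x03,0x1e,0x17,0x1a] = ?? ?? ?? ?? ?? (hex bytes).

#0 dst[0x23+2] := {0x0d,0x94}
#1 dst[0x05+2] := {0x72,0xfb}
#2 dst[0x07+5] := {0xd2,0x97,0xae,0x43,0xf5}
#3 dst[0x01+5] := {0xa8,0x82,0xce,0x52,0x9e}
#4 dst[0x17+3] := {0xfb,0xd2,0x97}
#5 dst[0x1d+2] := {0x94,0x85}
query mem[0x19]=0x97, mem[0x03]=0xce, mem[0x1e]=0x85, mem[0x17]=0xfb, mem[0x1a]=0x3a

MEM[0x19,0x03,0x1e,0x17,0x1a] = 97 ce 85 fb 3a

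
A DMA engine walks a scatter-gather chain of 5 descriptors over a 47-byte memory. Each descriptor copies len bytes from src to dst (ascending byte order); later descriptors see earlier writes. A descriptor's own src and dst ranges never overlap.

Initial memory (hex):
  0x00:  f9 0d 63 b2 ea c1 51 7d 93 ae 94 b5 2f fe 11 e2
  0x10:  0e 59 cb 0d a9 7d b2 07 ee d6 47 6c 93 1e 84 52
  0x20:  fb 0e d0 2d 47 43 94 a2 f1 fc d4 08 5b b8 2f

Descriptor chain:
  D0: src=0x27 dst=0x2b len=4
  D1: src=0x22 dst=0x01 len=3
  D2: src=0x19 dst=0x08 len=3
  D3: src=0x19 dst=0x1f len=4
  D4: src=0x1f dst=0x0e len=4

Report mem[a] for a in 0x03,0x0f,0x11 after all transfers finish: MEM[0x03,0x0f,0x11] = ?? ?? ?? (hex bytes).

#0 dst[0x2b+4] := {0xa2,0xf1,0xfc,0xd4}
#1 dst[0x01+3] := {0xd0,0x2d,0x47}
#2 dst[0x08+3] := {0xd6,0x47,0x6c}
#3 dst[0x1f+4] := {0xd6,0x47,0x6c,0x93}
#4 dst[0x0e+4] := {0xd6,0x47,0x6c,0x93}
query mem[0x03]=0x47, mem[0x0f]=0x47, mem[0x11]=0x93

MEM[0x03,0x0f,0x11] = 47 47 93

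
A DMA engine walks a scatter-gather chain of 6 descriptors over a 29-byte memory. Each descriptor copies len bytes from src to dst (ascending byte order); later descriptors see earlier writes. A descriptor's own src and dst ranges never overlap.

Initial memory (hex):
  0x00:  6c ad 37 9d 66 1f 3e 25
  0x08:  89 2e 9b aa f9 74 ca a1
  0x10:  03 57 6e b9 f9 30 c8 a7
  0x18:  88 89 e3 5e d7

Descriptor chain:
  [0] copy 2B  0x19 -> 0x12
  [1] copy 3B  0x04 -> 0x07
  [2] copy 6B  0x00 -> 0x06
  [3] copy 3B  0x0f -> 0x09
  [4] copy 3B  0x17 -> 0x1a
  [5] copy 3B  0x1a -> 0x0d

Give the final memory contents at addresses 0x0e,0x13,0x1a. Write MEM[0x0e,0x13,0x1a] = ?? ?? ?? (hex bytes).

#0 dst[0x12+2] := {0x89,0xe3}
#1 dst[0x07+3] := {0x66,0x1f,0x3e}
#2 dst[0x06+6] := {0x6c,0xad,0x37,0x9d,0x66,0x1f}
#3 dst[0x09+3] := {0xa1,0x03,0x57}
#4 dst[0x1a+3] := {0xa7,0x88,0x89}
#5 dst[0x0d+3] := {0xa7,0x88,0x89}
query mem[0x0e]=0x88, mem[0x13]=0xe3, mem[0x1a]=0xa7

MEM[0x0e,0x13,0x1a] = 88 e3 a7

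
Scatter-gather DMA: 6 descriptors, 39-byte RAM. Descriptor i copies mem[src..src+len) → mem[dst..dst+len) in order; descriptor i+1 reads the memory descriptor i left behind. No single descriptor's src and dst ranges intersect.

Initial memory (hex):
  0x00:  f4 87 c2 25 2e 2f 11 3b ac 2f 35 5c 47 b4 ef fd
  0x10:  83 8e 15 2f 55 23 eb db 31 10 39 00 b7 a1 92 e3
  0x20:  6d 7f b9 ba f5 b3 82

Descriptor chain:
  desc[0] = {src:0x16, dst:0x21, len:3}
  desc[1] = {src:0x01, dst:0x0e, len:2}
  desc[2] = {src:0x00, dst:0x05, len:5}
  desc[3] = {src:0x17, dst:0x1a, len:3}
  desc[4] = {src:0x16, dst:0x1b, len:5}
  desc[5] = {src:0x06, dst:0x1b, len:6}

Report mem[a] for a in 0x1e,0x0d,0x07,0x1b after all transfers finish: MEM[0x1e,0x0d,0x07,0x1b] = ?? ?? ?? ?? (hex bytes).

[0] 0x16->0x21 len=3 : eb db 31
[1] 0x01->0x0e len=2 : 87 c2
[2] 0x00->0x05 len=5 : f4 87 c2 25 2e
[3] 0x17->0x1a len=3 : db 31 10
[4] 0x16->0x1b len=5 : eb db 31 10 db
[5] 0x06->0x1b len=6 : 87 c2 25 2e 35 5c
query mem[0x1e]=0x2e, mem[0x0d]=0xb4, mem[0x07]=0xc2, mem[0x1b]=0x87

MEM[0x1e,0x0d,0x07,0x1b] = 2e b4 c2 87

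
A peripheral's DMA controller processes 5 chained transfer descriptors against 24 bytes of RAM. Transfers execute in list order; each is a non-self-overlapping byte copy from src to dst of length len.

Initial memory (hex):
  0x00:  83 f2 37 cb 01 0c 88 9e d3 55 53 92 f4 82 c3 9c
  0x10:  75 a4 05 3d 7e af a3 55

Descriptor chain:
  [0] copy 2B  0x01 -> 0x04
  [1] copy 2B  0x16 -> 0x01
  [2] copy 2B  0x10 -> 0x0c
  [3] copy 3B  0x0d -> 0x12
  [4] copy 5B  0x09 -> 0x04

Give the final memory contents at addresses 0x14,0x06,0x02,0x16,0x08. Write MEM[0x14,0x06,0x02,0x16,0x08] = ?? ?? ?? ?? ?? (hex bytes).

  after D0: wrote 2B at 0x04 = f237
  after D1: wrote 2B at 0x01 = a355
  after D2: wrote 2B at 0x0c = 75a4
  after D3: wrote 3B at 0x12 = a4c39c
  after D4: wrote 5B at 0x04 = 55539275a4
query mem[0x14]=0x9c, mem[0x06]=0x92, mem[0x02]=0x55, mem[0x16]=0xa3, mem[0x08]=0xa4

MEM[0x14,0x06,0x02,0x16,0x08] = 9c 92 55 a3 a4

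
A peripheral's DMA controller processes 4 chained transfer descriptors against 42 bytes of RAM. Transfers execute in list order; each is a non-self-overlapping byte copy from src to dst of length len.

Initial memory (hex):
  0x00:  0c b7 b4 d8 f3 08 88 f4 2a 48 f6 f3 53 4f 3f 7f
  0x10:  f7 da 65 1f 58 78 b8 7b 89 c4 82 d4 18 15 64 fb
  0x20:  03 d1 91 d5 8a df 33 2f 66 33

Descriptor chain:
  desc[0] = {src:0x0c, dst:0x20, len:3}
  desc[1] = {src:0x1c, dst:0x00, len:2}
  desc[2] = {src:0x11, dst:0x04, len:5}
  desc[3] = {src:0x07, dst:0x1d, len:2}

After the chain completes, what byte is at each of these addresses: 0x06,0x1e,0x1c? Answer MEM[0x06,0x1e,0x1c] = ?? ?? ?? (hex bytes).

#0 dst[0x20+3] := {0x53,0x4f,0x3f}
#1 dst[0x00+2] := {0x18,0x15}
#2 dst[0x04+5] := {0xda,0x65,0x1f,0x58,0x78}
#3 dst[0x1d+2] := {0x58,0x78}
query mem[0x06]=0x1f, mem[0x1e]=0x78, mem[0x1c]=0x18

MEM[0x06,0x1e,0x1c] = 1f 78 18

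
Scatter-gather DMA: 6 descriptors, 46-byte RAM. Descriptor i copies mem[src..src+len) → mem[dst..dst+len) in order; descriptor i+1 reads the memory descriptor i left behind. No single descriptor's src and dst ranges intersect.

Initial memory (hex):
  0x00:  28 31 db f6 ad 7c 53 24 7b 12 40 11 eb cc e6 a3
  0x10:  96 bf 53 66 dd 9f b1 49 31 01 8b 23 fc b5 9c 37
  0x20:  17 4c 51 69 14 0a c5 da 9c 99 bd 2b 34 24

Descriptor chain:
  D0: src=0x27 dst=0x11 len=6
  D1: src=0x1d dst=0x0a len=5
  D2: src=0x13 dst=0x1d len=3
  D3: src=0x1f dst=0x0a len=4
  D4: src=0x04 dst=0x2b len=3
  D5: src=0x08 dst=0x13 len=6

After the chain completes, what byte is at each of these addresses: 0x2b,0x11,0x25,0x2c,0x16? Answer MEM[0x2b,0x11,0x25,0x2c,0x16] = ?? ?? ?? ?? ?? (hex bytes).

MEM[0x2b,0x11,0x25,0x2c,0x16] = ad da 0a 7c 17

D0: mem[0x11..0x16] <- [da 9c 99 bd 2b 34]
D1: mem[0x0a..0x0e] <- [b5 9c 37 17 4c]
D2: mem[0x1d..0x1f] <- [99 bd 2b]
D3: mem[0x0a..0x0d] <- [2b 17 4c 51]
D4: mem[0x2b..0x2d] <- [ad 7c 53]
D5: mem[0x13..0x18] <- [7b 12 2b 17 4c 51]
query mem[0x2b]=0xad, mem[0x11]=0xda, mem[0x25]=0x0a, mem[0x2c]=0x7c, mem[0x16]=0x17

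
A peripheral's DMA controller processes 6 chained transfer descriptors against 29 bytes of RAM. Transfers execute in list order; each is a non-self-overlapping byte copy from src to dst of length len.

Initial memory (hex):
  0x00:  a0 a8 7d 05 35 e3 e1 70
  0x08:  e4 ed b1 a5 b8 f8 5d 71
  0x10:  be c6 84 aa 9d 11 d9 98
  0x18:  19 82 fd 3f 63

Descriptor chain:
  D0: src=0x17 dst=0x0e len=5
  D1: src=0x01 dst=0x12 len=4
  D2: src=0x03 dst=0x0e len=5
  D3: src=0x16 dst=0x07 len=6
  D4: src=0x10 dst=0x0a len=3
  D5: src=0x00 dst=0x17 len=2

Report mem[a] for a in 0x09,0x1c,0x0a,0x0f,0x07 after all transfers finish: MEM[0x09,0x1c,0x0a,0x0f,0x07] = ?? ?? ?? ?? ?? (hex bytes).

#0 dst[0x0e+5] := {0x98,0x19,0x82,0xfd,0x3f}
#1 dst[0x12+4] := {0xa8,0x7d,0x05,0x35}
#2 dst[0x0e+5] := {0x05,0x35,0xe3,0xe1,0x70}
#3 dst[0x07+6] := {0xd9,0x98,0x19,0x82,0xfd,0x3f}
#4 dst[0x0a+3] := {0xe3,0xe1,0x70}
#5 dst[0x17+2] := {0xa0,0xa8}
query mem[0x09]=0x19, mem[0x1c]=0x63, mem[0x0a]=0xe3, mem[0x0f]=0x35, mem[0x07]=0xd9

MEM[0x09,0x1c,0x0a,0x0f,0x07] = 19 63 e3 35 d9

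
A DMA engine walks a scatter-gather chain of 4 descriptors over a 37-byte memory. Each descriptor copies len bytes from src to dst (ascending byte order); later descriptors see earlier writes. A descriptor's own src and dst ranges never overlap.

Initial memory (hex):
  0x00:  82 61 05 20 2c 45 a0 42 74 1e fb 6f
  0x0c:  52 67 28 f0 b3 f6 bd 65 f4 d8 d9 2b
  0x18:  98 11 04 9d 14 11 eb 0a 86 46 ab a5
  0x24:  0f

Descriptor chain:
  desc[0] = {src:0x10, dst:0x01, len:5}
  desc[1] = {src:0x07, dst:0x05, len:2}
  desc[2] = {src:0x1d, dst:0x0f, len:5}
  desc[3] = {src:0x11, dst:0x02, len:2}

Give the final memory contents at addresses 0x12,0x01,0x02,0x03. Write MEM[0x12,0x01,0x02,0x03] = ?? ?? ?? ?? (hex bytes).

  after D0: wrote 5B at 0x01 = b3f6bd65f4
  after D1: wrote 2B at 0x05 = 4274
  after D2: wrote 5B at 0x0f = 11eb0a8646
  after D3: wrote 2B at 0x02 = 0a86
query mem[0x12]=0x86, mem[0x01]=0xb3, mem[0x02]=0x0a, mem[0x03]=0x86

MEM[0x12,0x01,0x02,0x03] = 86 b3 0a 86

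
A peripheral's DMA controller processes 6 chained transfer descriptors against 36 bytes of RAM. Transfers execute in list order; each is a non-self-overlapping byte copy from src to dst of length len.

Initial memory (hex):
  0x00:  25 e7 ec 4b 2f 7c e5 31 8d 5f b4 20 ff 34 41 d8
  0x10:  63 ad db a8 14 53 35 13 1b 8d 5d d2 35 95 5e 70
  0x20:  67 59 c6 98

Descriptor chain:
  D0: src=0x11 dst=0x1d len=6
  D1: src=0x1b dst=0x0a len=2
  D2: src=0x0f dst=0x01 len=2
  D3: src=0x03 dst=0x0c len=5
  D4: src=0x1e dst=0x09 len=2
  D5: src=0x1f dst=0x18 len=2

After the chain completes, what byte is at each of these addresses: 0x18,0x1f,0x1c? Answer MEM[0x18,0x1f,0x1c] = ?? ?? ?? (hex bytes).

  after D0: wrote 6B at 0x1d = addba8145335
  after D1: wrote 2B at 0x0a = d235
  after D2: wrote 2B at 0x01 = d863
  after D3: wrote 5B at 0x0c = 4b2f7ce531
  after D4: wrote 2B at 0x09 = dba8
  after D5: wrote 2B at 0x18 = a814
query mem[0x18]=0xa8, mem[0x1f]=0xa8, mem[0x1c]=0x35

MEM[0x18,0x1f,0x1c] = a8 a8 35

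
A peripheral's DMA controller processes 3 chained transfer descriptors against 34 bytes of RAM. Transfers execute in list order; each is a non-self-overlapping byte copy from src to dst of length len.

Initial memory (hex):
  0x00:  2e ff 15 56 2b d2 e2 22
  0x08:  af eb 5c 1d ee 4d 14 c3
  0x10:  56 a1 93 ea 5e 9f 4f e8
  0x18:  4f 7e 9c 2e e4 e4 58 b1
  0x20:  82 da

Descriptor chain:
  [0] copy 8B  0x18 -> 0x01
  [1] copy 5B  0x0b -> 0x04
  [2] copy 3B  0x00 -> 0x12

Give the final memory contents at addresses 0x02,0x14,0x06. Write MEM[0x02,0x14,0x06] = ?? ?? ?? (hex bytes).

  after D0: wrote 8B at 0x01 = 4f7e9c2ee4e458b1
  after D1: wrote 5B at 0x04 = 1dee4d14c3
  after D2: wrote 3B at 0x12 = 2e4f7e
query mem[0x02]=0x7e, mem[0x14]=0x7e, mem[0x06]=0x4d

MEM[0x02,0x14,0x06] = 7e 7e 4d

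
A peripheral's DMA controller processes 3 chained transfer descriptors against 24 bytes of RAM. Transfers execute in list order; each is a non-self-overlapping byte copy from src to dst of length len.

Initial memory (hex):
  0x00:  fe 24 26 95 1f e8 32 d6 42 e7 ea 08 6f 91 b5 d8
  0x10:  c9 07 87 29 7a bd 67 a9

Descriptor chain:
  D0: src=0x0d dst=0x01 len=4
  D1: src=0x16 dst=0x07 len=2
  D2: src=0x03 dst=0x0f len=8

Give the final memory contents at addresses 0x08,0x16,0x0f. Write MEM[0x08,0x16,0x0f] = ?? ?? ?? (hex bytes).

MEM[0x08,0x16,0x0f] = a9 ea d8

[0] 0x0d->0x01 len=4 : 91 b5 d8 c9
[1] 0x16->0x07 len=2 : 67 a9
[2] 0x03->0x0f len=8 : d8 c9 e8 32 67 a9 e7 ea
query mem[0x08]=0xa9, mem[0x16]=0xea, mem[0x0f]=0xd8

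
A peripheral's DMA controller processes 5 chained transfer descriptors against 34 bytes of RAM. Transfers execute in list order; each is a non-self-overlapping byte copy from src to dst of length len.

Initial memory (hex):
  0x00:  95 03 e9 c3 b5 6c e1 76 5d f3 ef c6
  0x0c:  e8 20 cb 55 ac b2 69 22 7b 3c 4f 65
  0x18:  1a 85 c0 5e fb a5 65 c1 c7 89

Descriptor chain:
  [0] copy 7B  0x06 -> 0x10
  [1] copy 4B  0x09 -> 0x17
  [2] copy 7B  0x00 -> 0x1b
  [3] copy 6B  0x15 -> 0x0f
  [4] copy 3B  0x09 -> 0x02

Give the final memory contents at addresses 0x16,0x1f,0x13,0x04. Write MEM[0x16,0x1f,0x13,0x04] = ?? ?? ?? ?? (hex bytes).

#0 dst[0x10+7] := {0xe1,0x76,0x5d,0xf3,0xef,0xc6,0xe8}
#1 dst[0x17+4] := {0xf3,0xef,0xc6,0xe8}
#2 dst[0x1b+7] := {0x95,0x03,0xe9,0xc3,0xb5,0x6c,0xe1}
#3 dst[0x0f+6] := {0xc6,0xe8,0xf3,0xef,0xc6,0xe8}
#4 dst[0x02+3] := {0xf3,0xef,0xc6}
query mem[0x16]=0xe8, mem[0x1f]=0xb5, mem[0x13]=0xc6, mem[0x04]=0xc6

MEM[0x16,0x1f,0x13,0x04] = e8 b5 c6 c6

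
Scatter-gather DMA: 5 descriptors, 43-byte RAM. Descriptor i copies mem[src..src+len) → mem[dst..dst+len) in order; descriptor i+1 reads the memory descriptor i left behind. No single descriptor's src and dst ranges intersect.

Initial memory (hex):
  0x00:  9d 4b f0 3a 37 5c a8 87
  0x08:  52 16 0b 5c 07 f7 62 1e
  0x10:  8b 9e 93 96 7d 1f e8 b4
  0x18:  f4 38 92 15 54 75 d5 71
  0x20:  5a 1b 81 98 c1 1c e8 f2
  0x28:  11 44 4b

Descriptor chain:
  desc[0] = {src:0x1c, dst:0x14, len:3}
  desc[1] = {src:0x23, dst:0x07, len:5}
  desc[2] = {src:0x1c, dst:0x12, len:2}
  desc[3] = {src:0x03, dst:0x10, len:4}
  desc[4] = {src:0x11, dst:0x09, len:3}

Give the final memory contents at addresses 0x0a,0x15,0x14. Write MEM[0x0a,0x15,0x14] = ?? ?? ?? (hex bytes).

MEM[0x0a,0x15,0x14] = 5c 75 54

[0] 0x1c->0x14 len=3 : 54 75 d5
[1] 0x23->0x07 len=5 : 98 c1 1c e8 f2
[2] 0x1c->0x12 len=2 : 54 75
[3] 0x03->0x10 len=4 : 3a 37 5c a8
[4] 0x11->0x09 len=3 : 37 5c a8
query mem[0x0a]=0x5c, mem[0x15]=0x75, mem[0x14]=0x54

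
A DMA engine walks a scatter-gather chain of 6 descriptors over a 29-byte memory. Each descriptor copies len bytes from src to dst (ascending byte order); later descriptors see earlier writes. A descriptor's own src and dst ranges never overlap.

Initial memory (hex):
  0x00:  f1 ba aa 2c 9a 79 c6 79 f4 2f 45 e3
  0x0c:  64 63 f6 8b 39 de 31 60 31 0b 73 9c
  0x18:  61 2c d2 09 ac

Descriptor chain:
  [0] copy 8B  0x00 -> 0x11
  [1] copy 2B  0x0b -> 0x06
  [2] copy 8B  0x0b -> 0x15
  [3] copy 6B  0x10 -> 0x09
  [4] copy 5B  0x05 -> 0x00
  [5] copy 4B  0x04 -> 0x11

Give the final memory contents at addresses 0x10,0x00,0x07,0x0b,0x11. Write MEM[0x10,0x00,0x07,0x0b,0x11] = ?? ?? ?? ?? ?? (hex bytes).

MEM[0x10,0x00,0x07,0x0b,0x11] = 39 79 64 ba 39

  after D0: wrote 8B at 0x11 = f1baaa2c9a79c679
  after D1: wrote 2B at 0x06 = e364
  after D2: wrote 8B at 0x15 = e36463f68b39f1ba
  after D3: wrote 6B at 0x09 = 39f1baaa2ce3
  after D4: wrote 5B at 0x00 = 79e364f439
  after D5: wrote 4B at 0x11 = 3979e364
query mem[0x10]=0x39, mem[0x00]=0x79, mem[0x07]=0x64, mem[0x0b]=0xba, mem[0x11]=0x39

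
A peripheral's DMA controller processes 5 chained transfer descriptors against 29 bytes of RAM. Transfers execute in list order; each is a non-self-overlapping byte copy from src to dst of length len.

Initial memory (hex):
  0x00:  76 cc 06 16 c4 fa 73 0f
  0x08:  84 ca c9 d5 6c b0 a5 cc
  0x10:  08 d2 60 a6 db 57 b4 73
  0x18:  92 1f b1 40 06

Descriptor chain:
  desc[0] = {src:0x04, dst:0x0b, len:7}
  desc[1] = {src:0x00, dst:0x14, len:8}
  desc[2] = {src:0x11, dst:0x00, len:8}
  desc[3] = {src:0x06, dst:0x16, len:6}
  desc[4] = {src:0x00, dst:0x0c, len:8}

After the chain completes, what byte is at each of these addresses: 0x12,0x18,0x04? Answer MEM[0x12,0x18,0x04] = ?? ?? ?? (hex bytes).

MEM[0x12,0x18,0x04] = 16 84 cc

#0 dst[0x0b+7] := {0xc4,0xfa,0x73,0x0f,0x84,0xca,0xc9}
#1 dst[0x14+8] := {0x76,0xcc,0x06,0x16,0xc4,0xfa,0x73,0x0f}
#2 dst[0x00+8] := {0xc9,0x60,0xa6,0x76,0xcc,0x06,0x16,0xc4}
#3 dst[0x16+6] := {0x16,0xc4,0x84,0xca,0xc9,0xc4}
#4 dst[0x0c+8] := {0xc9,0x60,0xa6,0x76,0xcc,0x06,0x16,0xc4}
query mem[0x12]=0x16, mem[0x18]=0x84, mem[0x04]=0xcc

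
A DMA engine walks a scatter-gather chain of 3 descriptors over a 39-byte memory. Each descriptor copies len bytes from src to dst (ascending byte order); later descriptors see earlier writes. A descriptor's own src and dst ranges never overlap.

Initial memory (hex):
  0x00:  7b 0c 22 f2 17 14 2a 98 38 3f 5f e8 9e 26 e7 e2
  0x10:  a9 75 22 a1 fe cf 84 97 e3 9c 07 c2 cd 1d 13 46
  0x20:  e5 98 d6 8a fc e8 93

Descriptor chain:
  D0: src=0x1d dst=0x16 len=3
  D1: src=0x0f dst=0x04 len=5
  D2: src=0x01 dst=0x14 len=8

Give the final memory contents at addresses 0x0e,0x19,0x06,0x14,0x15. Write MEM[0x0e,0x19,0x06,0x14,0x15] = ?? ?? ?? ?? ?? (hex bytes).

[0] 0x1d->0x16 len=3 : 1d 13 46
[1] 0x0f->0x04 len=5 : e2 a9 75 22 a1
[2] 0x01->0x14 len=8 : 0c 22 f2 e2 a9 75 22 a1
query mem[0x0e]=0xe7, mem[0x19]=0x75, mem[0x06]=0x75, mem[0x14]=0x0c, mem[0x15]=0x22

MEM[0x0e,0x19,0x06,0x14,0x15] = e7 75 75 0c 22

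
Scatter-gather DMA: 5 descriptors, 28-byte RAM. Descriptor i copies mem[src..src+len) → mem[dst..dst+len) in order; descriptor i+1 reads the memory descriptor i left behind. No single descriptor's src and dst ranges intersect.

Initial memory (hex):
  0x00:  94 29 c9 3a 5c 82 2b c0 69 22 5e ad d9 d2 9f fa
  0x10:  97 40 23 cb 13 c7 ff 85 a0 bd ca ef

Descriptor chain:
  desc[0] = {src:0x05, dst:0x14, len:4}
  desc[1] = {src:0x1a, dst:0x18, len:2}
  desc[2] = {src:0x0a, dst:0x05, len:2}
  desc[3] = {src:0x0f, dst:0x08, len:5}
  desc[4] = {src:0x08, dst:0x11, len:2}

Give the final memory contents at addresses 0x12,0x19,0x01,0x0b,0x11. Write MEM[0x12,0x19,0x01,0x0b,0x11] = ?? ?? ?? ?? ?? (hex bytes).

MEM[0x12,0x19,0x01,0x0b,0x11] = 97 ef 29 23 fa

[0] 0x05->0x14 len=4 : 82 2b c0 69
[1] 0x1a->0x18 len=2 : ca ef
[2] 0x0a->0x05 len=2 : 5e ad
[3] 0x0f->0x08 len=5 : fa 97 40 23 cb
[4] 0x08->0x11 len=2 : fa 97
query mem[0x12]=0x97, mem[0x19]=0xef, mem[0x01]=0x29, mem[0x0b]=0x23, mem[0x11]=0xfa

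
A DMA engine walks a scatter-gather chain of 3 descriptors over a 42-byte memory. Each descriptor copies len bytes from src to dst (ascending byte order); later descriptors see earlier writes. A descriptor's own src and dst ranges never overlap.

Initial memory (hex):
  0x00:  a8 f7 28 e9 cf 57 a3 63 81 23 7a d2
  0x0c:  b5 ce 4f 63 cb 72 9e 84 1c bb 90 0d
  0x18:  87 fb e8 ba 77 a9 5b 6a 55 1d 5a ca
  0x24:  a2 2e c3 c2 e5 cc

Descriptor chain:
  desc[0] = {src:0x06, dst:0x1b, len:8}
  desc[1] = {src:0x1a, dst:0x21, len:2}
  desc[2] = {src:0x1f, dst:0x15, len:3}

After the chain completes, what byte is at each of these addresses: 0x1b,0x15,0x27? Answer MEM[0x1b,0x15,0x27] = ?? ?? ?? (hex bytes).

#0 dst[0x1b+8] := {0xa3,0x63,0x81,0x23,0x7a,0xd2,0xb5,0xce}
#1 dst[0x21+2] := {0xe8,0xa3}
#2 dst[0x15+3] := {0x7a,0xd2,0xe8}
query mem[0x1b]=0xa3, mem[0x15]=0x7a, mem[0x27]=0xc2

MEM[0x1b,0x15,0x27] = a3 7a c2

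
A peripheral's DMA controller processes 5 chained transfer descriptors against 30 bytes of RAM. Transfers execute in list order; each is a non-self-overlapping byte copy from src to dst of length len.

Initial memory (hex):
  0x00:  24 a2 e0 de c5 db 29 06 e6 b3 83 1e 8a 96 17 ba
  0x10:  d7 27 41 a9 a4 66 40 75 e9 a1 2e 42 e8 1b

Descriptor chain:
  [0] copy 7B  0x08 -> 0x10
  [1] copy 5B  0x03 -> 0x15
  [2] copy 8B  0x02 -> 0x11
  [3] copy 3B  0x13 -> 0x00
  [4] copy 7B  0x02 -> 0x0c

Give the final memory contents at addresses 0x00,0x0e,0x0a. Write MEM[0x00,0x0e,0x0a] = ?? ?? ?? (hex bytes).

#0 dst[0x10+7] := {0xe6,0xb3,0x83,0x1e,0x8a,0x96,0x17}
#1 dst[0x15+5] := {0xde,0xc5,0xdb,0x29,0x06}
#2 dst[0x11+8] := {0xe0,0xde,0xc5,0xdb,0x29,0x06,0xe6,0xb3}
#3 dst[0x00+3] := {0xc5,0xdb,0x29}
#4 dst[0x0c+7] := {0x29,0xde,0xc5,0xdb,0x29,0x06,0xe6}
query mem[0x00]=0xc5, mem[0x0e]=0xc5, mem[0x0a]=0x83

MEM[0x00,0x0e,0x0a] = c5 c5 83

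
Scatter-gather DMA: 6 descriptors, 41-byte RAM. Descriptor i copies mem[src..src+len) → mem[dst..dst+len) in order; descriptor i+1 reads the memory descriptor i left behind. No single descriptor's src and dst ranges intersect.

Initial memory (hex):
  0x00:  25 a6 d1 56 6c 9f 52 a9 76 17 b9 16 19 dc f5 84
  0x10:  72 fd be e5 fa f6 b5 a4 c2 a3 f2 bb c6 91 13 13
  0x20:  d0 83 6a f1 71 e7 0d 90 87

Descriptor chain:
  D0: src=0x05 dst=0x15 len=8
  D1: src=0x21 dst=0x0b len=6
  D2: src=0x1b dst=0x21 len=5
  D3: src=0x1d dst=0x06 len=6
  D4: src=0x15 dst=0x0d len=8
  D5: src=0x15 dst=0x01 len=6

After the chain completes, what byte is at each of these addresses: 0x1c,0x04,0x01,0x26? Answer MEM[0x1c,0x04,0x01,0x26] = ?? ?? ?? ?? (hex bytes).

  after D0: wrote 8B at 0x15 = 9f52a97617b91619
  after D1: wrote 6B at 0x0b = 836af171e70d
  after D2: wrote 5B at 0x21 = 1619911313
  after D3: wrote 6B at 0x06 = 911313d01619
  after D4: wrote 8B at 0x0d = 9f52a97617b91619
  after D5: wrote 6B at 0x01 = 9f52a97617b9
query mem[0x1c]=0x19, mem[0x04]=0x76, mem[0x01]=0x9f, mem[0x26]=0x0d

MEM[0x1c,0x04,0x01,0x26] = 19 76 9f 0d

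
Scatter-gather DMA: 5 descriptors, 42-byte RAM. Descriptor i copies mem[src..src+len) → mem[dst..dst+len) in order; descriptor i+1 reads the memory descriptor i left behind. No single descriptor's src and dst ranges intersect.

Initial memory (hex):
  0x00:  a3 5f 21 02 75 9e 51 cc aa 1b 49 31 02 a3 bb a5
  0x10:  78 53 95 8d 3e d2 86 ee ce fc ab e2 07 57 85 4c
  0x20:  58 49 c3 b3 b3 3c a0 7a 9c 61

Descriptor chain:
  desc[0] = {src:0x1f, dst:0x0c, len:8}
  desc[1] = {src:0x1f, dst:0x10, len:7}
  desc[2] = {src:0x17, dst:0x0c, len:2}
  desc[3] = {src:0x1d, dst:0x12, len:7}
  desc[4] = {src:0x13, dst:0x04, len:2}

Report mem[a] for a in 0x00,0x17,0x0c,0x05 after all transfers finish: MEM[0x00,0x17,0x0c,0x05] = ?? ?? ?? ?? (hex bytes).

MEM[0x00,0x17,0x0c,0x05] = a3 c3 ee 4c

[0] 0x1f->0x0c len=8 : 4c 58 49 c3 b3 b3 3c a0
[1] 0x1f->0x10 len=7 : 4c 58 49 c3 b3 b3 3c
[2] 0x17->0x0c len=2 : ee ce
[3] 0x1d->0x12 len=7 : 57 85 4c 58 49 c3 b3
[4] 0x13->0x04 len=2 : 85 4c
query mem[0x00]=0xa3, mem[0x17]=0xc3, mem[0x0c]=0xee, mem[0x05]=0x4c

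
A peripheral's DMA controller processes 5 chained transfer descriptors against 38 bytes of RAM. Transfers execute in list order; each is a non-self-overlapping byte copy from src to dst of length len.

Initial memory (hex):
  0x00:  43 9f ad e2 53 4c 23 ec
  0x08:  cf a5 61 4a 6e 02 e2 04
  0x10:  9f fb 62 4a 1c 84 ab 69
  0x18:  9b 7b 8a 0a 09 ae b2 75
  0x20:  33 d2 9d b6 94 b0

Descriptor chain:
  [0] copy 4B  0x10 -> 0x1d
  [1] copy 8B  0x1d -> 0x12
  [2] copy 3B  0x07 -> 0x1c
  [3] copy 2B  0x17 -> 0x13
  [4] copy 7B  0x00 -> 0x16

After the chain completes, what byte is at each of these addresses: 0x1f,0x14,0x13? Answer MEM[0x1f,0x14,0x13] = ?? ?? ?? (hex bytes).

MEM[0x1f,0x14,0x13] = 62 b6 9d

D0: mem[0x1d..0x20] <- [9f fb 62 4a]
D1: mem[0x12..0x19] <- [9f fb 62 4a d2 9d b6 94]
D2: mem[0x1c..0x1e] <- [ec cf a5]
D3: mem[0x13..0x14] <- [9d b6]
D4: mem[0x16..0x1c] <- [43 9f ad e2 53 4c 23]
query mem[0x1f]=0x62, mem[0x14]=0xb6, mem[0x13]=0x9d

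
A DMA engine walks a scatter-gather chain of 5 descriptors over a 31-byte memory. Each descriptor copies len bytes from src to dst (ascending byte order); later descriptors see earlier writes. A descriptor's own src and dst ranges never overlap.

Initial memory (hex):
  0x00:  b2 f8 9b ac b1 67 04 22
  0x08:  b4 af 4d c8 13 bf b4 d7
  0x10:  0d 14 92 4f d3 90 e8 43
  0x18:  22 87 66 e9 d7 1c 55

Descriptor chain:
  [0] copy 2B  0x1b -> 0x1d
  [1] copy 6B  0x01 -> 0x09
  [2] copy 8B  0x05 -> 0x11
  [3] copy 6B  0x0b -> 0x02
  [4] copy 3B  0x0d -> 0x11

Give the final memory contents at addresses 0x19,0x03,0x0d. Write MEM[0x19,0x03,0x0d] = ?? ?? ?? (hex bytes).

MEM[0x19,0x03,0x0d] = 87 b1 67

D0: mem[0x1d..0x1e] <- [e9 d7]
D1: mem[0x09..0x0e] <- [f8 9b ac b1 67 04]
D2: mem[0x11..0x18] <- [67 04 22 b4 f8 9b ac b1]
D3: mem[0x02..0x07] <- [ac b1 67 04 d7 0d]
D4: mem[0x11..0x13] <- [67 04 d7]
query mem[0x19]=0x87, mem[0x03]=0xb1, mem[0x0d]=0x67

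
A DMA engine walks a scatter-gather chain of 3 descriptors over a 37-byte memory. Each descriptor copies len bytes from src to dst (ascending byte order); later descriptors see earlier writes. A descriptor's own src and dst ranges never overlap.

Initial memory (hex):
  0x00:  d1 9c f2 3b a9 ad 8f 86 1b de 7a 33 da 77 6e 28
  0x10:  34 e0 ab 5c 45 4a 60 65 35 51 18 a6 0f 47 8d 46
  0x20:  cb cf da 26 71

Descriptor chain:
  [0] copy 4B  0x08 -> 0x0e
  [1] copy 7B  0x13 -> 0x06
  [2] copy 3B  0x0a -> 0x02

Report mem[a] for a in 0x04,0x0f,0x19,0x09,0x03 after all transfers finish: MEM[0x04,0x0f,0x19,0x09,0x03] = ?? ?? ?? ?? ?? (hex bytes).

MEM[0x04,0x0f,0x19,0x09,0x03] = 51 de 51 60 35

[0] 0x08->0x0e len=4 : 1b de 7a 33
[1] 0x13->0x06 len=7 : 5c 45 4a 60 65 35 51
[2] 0x0a->0x02 len=3 : 65 35 51
query mem[0x04]=0x51, mem[0x0f]=0xde, mem[0x19]=0x51, mem[0x09]=0x60, mem[0x03]=0x35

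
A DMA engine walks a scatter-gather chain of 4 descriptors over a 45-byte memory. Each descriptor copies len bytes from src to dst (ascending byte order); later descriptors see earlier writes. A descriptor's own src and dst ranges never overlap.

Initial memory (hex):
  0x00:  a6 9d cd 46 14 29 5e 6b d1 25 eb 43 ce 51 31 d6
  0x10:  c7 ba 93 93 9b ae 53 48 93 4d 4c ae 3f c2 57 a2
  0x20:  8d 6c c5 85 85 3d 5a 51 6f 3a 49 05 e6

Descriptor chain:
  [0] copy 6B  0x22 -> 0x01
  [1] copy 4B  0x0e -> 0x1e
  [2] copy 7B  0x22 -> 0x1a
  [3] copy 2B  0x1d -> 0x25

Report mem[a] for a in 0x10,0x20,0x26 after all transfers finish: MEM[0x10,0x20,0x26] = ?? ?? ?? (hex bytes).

MEM[0x10,0x20,0x26] = c7 6f 5a

  after D0: wrote 6B at 0x01 = c585853d5a51
  after D1: wrote 4B at 0x1e = 31d6c7ba
  after D2: wrote 7B at 0x1a = c585853d5a516f
  after D3: wrote 2B at 0x25 = 3d5a
query mem[0x10]=0xc7, mem[0x20]=0x6f, mem[0x26]=0x5a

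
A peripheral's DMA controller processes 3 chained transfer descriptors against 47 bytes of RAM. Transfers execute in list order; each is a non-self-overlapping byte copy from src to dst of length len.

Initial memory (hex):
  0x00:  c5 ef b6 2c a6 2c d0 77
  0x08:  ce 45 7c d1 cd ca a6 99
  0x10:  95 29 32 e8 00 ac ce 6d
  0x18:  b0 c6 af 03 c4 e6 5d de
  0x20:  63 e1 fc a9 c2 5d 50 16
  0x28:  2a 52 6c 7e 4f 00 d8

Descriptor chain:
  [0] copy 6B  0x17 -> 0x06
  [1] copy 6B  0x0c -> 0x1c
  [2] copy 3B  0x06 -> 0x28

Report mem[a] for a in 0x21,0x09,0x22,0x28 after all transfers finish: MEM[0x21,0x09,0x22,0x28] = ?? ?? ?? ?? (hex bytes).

  after D0: wrote 6B at 0x06 = 6db0c6af03c4
  after D1: wrote 6B at 0x1c = cdcaa6999529
  after D2: wrote 3B at 0x28 = 6db0c6
query mem[0x21]=0x29, mem[0x09]=0xaf, mem[0x22]=0xfc, mem[0x28]=0x6d

MEM[0x21,0x09,0x22,0x28] = 29 af fc 6d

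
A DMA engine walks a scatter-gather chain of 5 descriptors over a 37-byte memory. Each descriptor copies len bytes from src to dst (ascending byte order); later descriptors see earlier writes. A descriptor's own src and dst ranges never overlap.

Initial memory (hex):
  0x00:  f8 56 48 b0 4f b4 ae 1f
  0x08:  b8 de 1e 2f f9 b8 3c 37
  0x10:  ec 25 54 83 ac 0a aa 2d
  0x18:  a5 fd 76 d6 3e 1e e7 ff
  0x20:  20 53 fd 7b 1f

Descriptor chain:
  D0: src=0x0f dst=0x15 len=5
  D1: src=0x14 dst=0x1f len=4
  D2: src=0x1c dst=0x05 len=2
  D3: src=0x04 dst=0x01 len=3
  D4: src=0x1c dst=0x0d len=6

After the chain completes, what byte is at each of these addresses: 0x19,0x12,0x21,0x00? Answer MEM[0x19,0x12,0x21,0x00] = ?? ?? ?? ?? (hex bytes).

[0] 0x0f->0x15 len=5 : 37 ec 25 54 83
[1] 0x14->0x1f len=4 : ac 37 ec 25
[2] 0x1c->0x05 len=2 : 3e 1e
[3] 0x04->0x01 len=3 : 4f 3e 1e
[4] 0x1c->0x0d len=6 : 3e 1e e7 ac 37 ec
query mem[0x19]=0x83, mem[0x12]=0xec, mem[0x21]=0xec, mem[0x00]=0xf8

MEM[0x19,0x12,0x21,0x00] = 83 ec ec f8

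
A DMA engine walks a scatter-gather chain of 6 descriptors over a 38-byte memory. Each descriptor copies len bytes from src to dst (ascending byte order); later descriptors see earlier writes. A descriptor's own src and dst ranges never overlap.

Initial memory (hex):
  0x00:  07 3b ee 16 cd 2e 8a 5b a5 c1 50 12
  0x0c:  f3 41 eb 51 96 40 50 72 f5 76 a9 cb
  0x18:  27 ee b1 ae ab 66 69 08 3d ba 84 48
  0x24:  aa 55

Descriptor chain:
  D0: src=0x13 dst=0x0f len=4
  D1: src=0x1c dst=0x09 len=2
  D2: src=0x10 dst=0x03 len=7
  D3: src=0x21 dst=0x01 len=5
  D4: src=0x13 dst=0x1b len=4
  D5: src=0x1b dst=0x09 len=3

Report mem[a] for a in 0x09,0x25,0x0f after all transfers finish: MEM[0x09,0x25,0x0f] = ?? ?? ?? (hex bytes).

  after D0: wrote 4B at 0x0f = 72f576a9
  after D1: wrote 2B at 0x09 = ab66
  after D2: wrote 7B at 0x03 = f576a972f576a9
  after D3: wrote 5B at 0x01 = ba8448aa55
  after D4: wrote 4B at 0x1b = 72f576a9
  after D5: wrote 3B at 0x09 = 72f576
query mem[0x09]=0x72, mem[0x25]=0x55, mem[0x0f]=0x72

MEM[0x09,0x25,0x0f] = 72 55 72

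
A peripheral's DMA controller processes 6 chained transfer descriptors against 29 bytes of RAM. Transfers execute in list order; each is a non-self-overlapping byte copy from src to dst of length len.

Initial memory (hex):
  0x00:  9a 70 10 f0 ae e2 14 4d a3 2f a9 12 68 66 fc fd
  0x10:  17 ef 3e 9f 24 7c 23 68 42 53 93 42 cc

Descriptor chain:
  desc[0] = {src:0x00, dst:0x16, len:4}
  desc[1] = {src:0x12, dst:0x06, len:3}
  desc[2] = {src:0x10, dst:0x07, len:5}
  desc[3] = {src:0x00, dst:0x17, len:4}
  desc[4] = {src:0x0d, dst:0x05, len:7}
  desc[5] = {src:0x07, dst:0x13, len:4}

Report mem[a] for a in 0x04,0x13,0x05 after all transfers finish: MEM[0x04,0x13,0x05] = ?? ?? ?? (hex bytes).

MEM[0x04,0x13,0x05] = ae fd 66

[0] 0x00->0x16 len=4 : 9a 70 10 f0
[1] 0x12->0x06 len=3 : 3e 9f 24
[2] 0x10->0x07 len=5 : 17 ef 3e 9f 24
[3] 0x00->0x17 len=4 : 9a 70 10 f0
[4] 0x0d->0x05 len=7 : 66 fc fd 17 ef 3e 9f
[5] 0x07->0x13 len=4 : fd 17 ef 3e
query mem[0x04]=0xae, mem[0x13]=0xfd, mem[0x05]=0x66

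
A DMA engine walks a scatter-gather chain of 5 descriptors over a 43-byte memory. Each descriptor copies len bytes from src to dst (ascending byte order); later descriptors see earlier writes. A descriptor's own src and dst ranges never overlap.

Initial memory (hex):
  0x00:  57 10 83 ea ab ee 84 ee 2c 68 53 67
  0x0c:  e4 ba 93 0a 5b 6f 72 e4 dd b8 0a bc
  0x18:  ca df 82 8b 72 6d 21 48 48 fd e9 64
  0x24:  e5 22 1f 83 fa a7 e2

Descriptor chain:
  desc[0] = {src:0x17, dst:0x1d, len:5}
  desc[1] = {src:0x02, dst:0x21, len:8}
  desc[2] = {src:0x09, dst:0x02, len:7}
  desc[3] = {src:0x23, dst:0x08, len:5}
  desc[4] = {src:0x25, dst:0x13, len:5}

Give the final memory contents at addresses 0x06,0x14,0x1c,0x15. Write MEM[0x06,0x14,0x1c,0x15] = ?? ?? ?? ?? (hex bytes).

  after D0: wrote 5B at 0x1d = bccadf828b
  after D1: wrote 8B at 0x21 = 83eaabee84ee2c68
  after D2: wrote 7B at 0x02 = 685367e4ba930a
  after D3: wrote 5B at 0x08 = abee84ee2c
  after D4: wrote 5B at 0x13 = 84ee2c68a7
query mem[0x06]=0xba, mem[0x14]=0xee, mem[0x1c]=0x72, mem[0x15]=0x2c

MEM[0x06,0x14,0x1c,0x15] = ba ee 72 2c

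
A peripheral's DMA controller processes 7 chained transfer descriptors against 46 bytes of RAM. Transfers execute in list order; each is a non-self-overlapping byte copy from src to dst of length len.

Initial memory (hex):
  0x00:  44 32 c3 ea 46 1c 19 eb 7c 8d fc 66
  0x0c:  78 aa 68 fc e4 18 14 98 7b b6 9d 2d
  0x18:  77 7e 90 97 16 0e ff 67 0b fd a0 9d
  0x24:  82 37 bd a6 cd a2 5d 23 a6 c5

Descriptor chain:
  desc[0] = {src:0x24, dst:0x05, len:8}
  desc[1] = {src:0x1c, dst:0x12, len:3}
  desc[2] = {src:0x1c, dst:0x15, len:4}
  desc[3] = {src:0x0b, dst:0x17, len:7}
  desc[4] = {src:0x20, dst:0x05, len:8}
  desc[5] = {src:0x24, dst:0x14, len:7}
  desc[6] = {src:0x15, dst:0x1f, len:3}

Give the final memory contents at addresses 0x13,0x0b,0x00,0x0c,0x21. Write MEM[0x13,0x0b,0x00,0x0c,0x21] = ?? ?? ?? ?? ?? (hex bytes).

MEM[0x13,0x0b,0x00,0x0c,0x21] = 0e bd 44 a6 a6

#0 dst[0x05+8] := {0x82,0x37,0xbd,0xa6,0xcd,0xa2,0x5d,0x23}
#1 dst[0x12+3] := {0x16,0x0e,0xff}
#2 dst[0x15+4] := {0x16,0x0e,0xff,0x67}
#3 dst[0x17+7] := {0x5d,0x23,0xaa,0x68,0xfc,0xe4,0x18}
#4 dst[0x05+8] := {0x0b,0xfd,0xa0,0x9d,0x82,0x37,0xbd,0xa6}
#5 dst[0x14+7] := {0x82,0x37,0xbd,0xa6,0xcd,0xa2,0x5d}
#6 dst[0x1f+3] := {0x37,0xbd,0xa6}
query mem[0x13]=0x0e, mem[0x0b]=0xbd, mem[0x00]=0x44, mem[0x0c]=0xa6, mem[0x21]=0xa6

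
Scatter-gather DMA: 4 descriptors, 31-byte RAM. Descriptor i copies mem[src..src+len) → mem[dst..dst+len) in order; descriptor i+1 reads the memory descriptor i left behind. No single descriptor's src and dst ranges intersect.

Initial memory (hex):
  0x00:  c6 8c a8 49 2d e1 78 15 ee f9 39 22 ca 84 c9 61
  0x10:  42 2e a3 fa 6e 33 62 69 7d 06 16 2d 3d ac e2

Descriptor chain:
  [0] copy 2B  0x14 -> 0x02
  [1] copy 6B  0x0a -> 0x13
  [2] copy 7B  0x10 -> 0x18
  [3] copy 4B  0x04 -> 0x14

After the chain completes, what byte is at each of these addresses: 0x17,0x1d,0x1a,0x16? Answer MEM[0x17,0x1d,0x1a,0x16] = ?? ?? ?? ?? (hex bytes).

  after D0: wrote 2B at 0x02 = 6e33
  after D1: wrote 6B at 0x13 = 3922ca84c961
  after D2: wrote 7B at 0x18 = 422ea33922ca84
  after D3: wrote 4B at 0x14 = 2de17815
query mem[0x17]=0x15, mem[0x1d]=0xca, mem[0x1a]=0xa3, mem[0x16]=0x78

MEM[0x17,0x1d,0x1a,0x16] = 15 ca a3 78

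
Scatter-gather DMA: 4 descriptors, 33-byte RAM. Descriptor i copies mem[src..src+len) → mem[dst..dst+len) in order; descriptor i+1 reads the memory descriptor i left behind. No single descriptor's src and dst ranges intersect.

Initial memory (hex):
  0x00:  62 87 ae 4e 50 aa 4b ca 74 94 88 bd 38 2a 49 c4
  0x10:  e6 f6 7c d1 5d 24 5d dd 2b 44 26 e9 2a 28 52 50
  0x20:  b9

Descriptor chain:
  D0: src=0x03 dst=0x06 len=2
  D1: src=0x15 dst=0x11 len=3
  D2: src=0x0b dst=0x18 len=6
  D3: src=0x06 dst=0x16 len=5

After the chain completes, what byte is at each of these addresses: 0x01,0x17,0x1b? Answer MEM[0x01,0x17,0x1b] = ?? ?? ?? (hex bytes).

#0 dst[0x06+2] := {0x4e,0x50}
#1 dst[0x11+3] := {0x24,0x5d,0xdd}
#2 dst[0x18+6] := {0xbd,0x38,0x2a,0x49,0xc4,0xe6}
#3 dst[0x16+5] := {0x4e,0x50,0x74,0x94,0x88}
query mem[0x01]=0x87, mem[0x17]=0x50, mem[0x1b]=0x49

MEM[0x01,0x17,0x1b] = 87 50 49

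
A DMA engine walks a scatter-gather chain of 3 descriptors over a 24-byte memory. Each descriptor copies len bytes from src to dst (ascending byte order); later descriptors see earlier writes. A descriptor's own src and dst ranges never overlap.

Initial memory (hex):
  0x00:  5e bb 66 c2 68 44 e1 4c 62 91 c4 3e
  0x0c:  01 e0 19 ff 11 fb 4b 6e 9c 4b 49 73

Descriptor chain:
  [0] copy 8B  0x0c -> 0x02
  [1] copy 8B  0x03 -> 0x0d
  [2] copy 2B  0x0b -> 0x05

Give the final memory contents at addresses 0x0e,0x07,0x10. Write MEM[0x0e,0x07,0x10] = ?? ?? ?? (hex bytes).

MEM[0x0e,0x07,0x10] = 19 fb 11

#0 dst[0x02+8] := {0x01,0xe0,0x19,0xff,0x11,0xfb,0x4b,0x6e}
#1 dst[0x0d+8] := {0xe0,0x19,0xff,0x11,0xfb,0x4b,0x6e,0xc4}
#2 dst[0x05+2] := {0x3e,0x01}
query mem[0x0e]=0x19, mem[0x07]=0xfb, mem[0x10]=0x11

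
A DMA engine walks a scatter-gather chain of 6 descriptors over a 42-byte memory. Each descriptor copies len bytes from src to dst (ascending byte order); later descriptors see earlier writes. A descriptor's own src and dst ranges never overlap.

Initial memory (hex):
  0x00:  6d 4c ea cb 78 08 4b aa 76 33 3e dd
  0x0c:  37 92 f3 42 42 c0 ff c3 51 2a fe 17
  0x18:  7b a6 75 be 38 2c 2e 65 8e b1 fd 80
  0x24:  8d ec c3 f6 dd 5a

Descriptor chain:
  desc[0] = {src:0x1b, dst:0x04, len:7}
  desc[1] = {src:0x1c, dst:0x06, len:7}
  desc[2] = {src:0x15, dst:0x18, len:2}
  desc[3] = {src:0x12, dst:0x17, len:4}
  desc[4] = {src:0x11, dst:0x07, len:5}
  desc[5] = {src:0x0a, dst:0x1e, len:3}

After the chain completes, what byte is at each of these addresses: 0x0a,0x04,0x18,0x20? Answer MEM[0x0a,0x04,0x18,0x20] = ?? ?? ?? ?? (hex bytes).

MEM[0x0a,0x04,0x18,0x20] = 51 be c3 fd

#0 dst[0x04+7] := {0xbe,0x38,0x2c,0x2e,0x65,0x8e,0xb1}
#1 dst[0x06+7] := {0x38,0x2c,0x2e,0x65,0x8e,0xb1,0xfd}
#2 dst[0x18+2] := {0x2a,0xfe}
#3 dst[0x17+4] := {0xff,0xc3,0x51,0x2a}
#4 dst[0x07+5] := {0xc0,0xff,0xc3,0x51,0x2a}
#5 dst[0x1e+3] := {0x51,0x2a,0xfd}
query mem[0x0a]=0x51, mem[0x04]=0xbe, mem[0x18]=0xc3, mem[0x20]=0xfd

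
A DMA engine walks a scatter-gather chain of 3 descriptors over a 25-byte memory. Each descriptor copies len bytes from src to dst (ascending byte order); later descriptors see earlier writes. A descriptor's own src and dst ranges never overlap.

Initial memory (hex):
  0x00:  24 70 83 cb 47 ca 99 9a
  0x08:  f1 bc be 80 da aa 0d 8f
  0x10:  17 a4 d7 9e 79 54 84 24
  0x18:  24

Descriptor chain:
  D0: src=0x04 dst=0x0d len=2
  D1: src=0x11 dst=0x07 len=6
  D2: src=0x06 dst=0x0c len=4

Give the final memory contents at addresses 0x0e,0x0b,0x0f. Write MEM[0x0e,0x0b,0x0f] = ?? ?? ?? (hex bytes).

MEM[0x0e,0x0b,0x0f] = d7 54 9e

[0] 0x04->0x0d len=2 : 47 ca
[1] 0x11->0x07 len=6 : a4 d7 9e 79 54 84
[2] 0x06->0x0c len=4 : 99 a4 d7 9e
query mem[0x0e]=0xd7, mem[0x0b]=0x54, mem[0x0f]=0x9e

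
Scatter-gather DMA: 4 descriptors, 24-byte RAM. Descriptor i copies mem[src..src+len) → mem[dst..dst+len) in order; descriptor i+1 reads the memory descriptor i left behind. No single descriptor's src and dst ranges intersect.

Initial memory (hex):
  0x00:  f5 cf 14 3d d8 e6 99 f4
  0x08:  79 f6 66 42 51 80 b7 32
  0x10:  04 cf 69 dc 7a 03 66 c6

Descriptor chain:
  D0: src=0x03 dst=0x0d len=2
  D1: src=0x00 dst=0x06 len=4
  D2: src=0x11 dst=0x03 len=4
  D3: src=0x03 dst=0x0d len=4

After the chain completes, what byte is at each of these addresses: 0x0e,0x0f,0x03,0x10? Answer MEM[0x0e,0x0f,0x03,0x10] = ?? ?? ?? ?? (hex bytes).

#0 dst[0x0d+2] := {0x3d,0xd8}
#1 dst[0x06+4] := {0xf5,0xcf,0x14,0x3d}
#2 dst[0x03+4] := {0xcf,0x69,0xdc,0x7a}
#3 dst[0x0d+4] := {0xcf,0x69,0xdc,0x7a}
query mem[0x0e]=0x69, mem[0x0f]=0xdc, mem[0x03]=0xcf, mem[0x10]=0x7a

MEM[0x0e,0x0f,0x03,0x10] = 69 dc cf 7a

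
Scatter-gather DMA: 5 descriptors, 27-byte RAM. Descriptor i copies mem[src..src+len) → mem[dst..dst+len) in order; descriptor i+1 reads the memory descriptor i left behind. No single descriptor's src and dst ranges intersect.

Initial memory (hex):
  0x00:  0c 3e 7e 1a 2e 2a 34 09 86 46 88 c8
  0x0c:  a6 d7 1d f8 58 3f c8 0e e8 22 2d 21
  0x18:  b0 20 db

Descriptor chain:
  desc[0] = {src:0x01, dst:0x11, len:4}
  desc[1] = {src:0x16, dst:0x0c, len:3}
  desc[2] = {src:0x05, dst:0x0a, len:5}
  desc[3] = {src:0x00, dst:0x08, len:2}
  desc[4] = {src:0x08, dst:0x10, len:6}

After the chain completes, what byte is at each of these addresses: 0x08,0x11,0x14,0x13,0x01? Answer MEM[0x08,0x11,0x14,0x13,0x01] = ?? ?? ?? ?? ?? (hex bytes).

D0: mem[0x11..0x14] <- [3e 7e 1a 2e]
D1: mem[0x0c..0x0e] <- [2d 21 b0]
D2: mem[0x0a..0x0e] <- [2a 34 09 86 46]
D3: mem[0x08..0x09] <- [0c 3e]
D4: mem[0x10..0x15] <- [0c 3e 2a 34 09 86]
query mem[0x08]=0x0c, mem[0x11]=0x3e, mem[0x14]=0x09, mem[0x13]=0x34, mem[0x01]=0x3e

MEM[0x08,0x11,0x14,0x13,0x01] = 0c 3e 09 34 3e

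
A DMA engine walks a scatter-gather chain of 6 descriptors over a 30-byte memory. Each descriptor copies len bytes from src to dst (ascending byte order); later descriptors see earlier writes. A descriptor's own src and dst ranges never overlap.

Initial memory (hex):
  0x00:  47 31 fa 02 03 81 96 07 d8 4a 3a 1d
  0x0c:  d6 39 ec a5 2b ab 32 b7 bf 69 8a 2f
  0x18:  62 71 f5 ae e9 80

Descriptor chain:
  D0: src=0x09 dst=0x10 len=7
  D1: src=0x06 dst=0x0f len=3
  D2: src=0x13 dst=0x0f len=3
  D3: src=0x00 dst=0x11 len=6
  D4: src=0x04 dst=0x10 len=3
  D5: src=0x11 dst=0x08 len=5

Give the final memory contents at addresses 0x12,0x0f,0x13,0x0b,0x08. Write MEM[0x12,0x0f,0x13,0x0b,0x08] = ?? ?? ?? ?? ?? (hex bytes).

MEM[0x12,0x0f,0x13,0x0b,0x08] = 96 d6 fa 02 81

[0] 0x09->0x10 len=7 : 4a 3a 1d d6 39 ec a5
[1] 0x06->0x0f len=3 : 96 07 d8
[2] 0x13->0x0f len=3 : d6 39 ec
[3] 0x00->0x11 len=6 : 47 31 fa 02 03 81
[4] 0x04->0x10 len=3 : 03 81 96
[5] 0x11->0x08 len=5 : 81 96 fa 02 03
query mem[0x12]=0x96, mem[0x0f]=0xd6, mem[0x13]=0xfa, mem[0x0b]=0x02, mem[0x08]=0x81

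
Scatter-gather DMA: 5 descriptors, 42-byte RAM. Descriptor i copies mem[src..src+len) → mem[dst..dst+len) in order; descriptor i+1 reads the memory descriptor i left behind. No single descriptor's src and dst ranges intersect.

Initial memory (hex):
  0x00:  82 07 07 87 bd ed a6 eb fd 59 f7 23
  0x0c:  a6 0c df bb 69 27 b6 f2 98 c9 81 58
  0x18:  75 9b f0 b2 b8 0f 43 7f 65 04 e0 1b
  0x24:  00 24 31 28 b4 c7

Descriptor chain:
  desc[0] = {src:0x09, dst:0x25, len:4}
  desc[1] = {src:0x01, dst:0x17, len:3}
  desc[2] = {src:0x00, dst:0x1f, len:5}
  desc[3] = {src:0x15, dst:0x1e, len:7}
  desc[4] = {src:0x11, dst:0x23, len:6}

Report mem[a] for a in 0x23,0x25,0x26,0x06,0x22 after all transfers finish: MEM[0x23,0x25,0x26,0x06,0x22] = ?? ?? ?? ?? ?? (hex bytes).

MEM[0x23,0x25,0x26,0x06,0x22] = 27 f2 98 a6 87

  after D0: wrote 4B at 0x25 = 59f723a6
  after D1: wrote 3B at 0x17 = 070787
  after D2: wrote 5B at 0x1f = 82070787bd
  after D3: wrote 7B at 0x1e = c981070787f0b2
  after D4: wrote 6B at 0x23 = 27b6f298c981
query mem[0x23]=0x27, mem[0x25]=0xf2, mem[0x26]=0x98, mem[0x06]=0xa6, mem[0x22]=0x87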